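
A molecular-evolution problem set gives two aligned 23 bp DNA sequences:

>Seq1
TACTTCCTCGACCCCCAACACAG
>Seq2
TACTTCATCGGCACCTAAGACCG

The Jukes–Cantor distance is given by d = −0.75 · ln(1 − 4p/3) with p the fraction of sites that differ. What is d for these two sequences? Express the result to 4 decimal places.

0.3206

The sequences differ at positions 7 (C/A), 11 (A/G), 13 (C/A), 16 (C/T), 19 (C/G), 22 (A/C).
p = 6/23 = 0.260870.
d = −0.75 · ln(1 − (4/3)·0.260870) = −0.75 · ln(0.652173) = −0.75 · (-0.427445) = 0.3206.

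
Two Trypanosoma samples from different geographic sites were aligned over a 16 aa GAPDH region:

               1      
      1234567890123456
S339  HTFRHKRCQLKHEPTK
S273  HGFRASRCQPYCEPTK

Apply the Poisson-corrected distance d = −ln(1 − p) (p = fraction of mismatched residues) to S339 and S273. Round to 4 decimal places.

0.4700

Mismatches occur at site 2 (T↔G), site 5 (H↔A), site 6 (K↔S), site 10 (L↔P), site 11 (K↔Y), site 12 (H↔C).
p = 6/16 = 0.375000.
d = −ln(1 − 0.375000) = −ln(0.625000) = 0.4700.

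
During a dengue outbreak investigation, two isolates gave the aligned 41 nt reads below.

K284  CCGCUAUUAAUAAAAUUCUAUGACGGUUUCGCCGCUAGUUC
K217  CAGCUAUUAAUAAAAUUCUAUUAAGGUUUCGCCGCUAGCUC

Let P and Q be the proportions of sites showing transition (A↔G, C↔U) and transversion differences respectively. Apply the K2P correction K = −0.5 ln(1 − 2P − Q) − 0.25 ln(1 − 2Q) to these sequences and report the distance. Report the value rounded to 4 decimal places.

0.1046

Differing sites — 2:C/A (Tv); 22:G/U (Tv); 24:C/A (Tv); 39:U/C (Ti).
Of the 4 differences, 1 transition and 3 transversions over 41 sites: P = 1/41 = 0.024390, Q = 3/41 = 0.073171.
d = −0.5·ln(0.878049) − 0.25·ln(0.853658) = −0.5·(-0.130053) − 0.25·(-0.158225) = 0.1046.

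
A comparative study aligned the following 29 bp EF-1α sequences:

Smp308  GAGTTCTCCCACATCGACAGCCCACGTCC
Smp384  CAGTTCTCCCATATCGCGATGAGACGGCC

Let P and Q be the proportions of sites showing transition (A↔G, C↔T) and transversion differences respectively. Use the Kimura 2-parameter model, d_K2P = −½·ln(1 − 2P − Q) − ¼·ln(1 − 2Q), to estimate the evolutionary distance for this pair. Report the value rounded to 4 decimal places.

Mismatches occur at site 1 (G↔C, transversion), site 12 (C↔T, transition), site 17 (A↔C, transversion), site 18 (C↔G, transversion), site 20 (G↔T, transversion), site 21 (C↔G, transversion), site 22 (C↔A, transversion), site 23 (C↔G, transversion), site 27 (T↔G, transversion).
Of the 9 differences, 1 transition and 8 transversions over 29 sites: P = 1/29 = 0.034483, Q = 8/29 = 0.275862.
d = −0.5·ln(0.655172) − 0.25·ln(0.448276) = −0.5·(-0.422857) − 0.25·(-0.802346) = 0.4120.

0.4120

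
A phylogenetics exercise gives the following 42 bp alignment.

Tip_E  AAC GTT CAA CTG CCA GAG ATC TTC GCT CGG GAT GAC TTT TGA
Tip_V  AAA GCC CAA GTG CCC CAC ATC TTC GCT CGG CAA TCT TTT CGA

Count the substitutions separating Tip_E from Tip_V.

Mismatches occur at site 3 (C→A), site 5 (T→C), site 6 (T→C), site 10 (C→G), site 15 (A→C), site 16 (G→C), site 18 (G→C), site 31 (G→C), site 33 (T→A), site 34 (G→T), site 35 (A→C), site 36 (C→T), site 40 (T→C).
That gives 13 mismatches out of 42 aligned sites, so the Hamming distance is 13.

13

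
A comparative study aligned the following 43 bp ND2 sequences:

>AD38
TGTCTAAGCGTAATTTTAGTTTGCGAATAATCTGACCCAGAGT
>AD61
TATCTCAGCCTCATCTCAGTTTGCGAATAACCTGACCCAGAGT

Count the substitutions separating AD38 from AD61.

The sequences differ at positions 2 (G/A), 6 (A/C), 10 (G/C), 12 (A/C), 15 (T/C), 17 (T/C), 31 (T/C).
That gives 7 mismatches out of 43 aligned sites, so the Hamming distance is 7.

7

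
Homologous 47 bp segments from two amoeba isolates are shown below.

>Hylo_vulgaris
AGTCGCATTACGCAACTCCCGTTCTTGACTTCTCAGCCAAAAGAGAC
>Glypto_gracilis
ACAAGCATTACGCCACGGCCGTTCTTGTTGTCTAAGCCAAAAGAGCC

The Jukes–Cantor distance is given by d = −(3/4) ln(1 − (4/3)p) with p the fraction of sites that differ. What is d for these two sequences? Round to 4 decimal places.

Differing sites — 2:G/C; 3:T/A; 4:C/A; 14:A/C; 17:T/G; 18:C/G; 28:A/T; 29:C/T; 30:T/G; 34:C/A; 46:A/C.
p = 11/47 = 0.234043.
d = −0.75 · ln(1 − (4/3)·0.234043) = −0.75 · ln(0.687943) = −0.75 · (-0.374049) = 0.2805.

0.2805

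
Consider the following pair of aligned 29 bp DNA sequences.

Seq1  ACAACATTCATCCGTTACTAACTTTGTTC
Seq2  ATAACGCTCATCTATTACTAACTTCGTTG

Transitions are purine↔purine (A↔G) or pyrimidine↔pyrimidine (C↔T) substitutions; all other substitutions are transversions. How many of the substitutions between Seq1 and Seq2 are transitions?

6

The sequences differ at positions 2 (C/T, transition), 6 (A/G, transition), 7 (T/C, transition), 13 (C/T, transition), 14 (G/A, transition), 25 (T/C, transition), 29 (C/G, transversion).
Of the 7 differences, 6 transitions and 1 transversion, so the answer is 6.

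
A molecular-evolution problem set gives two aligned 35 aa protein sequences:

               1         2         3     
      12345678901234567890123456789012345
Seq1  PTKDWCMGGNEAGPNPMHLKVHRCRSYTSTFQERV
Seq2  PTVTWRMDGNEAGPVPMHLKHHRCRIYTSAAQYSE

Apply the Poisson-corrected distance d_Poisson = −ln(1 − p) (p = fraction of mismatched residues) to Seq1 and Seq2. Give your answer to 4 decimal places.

Mismatches occur at site 3 (K/V), site 4 (D/T), site 6 (C/R), site 8 (G/D), site 15 (N/V), site 21 (V/H), site 26 (S/I), site 30 (T/A), site 31 (F/A), site 33 (E/Y), site 34 (R/S), site 35 (V/E).
p = 12/35 = 0.342857.
d = −ln(1 − 0.342857) = −ln(0.657143) = 0.4199.

0.4199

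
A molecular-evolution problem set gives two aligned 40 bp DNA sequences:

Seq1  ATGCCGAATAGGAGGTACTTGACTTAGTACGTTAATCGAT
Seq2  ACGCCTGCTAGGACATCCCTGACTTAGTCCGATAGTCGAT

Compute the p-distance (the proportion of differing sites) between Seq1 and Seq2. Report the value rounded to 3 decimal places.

0.275

Differing sites — 2:T/C; 6:G/T; 7:A/G; 8:A/C; 14:G/C; 15:G/A; 17:A/C; 19:T/C; 29:A/C; 32:T/A; 35:A/G.
There are 11 differences over 40 sites, so p = 11/40 = 0.275.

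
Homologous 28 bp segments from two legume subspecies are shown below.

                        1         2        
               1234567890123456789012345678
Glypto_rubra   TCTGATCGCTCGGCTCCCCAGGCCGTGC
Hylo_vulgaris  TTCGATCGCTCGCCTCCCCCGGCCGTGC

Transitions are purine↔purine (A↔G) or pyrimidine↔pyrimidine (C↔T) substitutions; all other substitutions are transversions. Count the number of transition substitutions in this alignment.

2

Mismatches occur at site 2 (C/T, transition), site 3 (T/C, transition), site 13 (G/C, transversion), site 20 (A/C, transversion).
Of the 4 differences, 2 transitions and 2 transversions, so the answer is 2.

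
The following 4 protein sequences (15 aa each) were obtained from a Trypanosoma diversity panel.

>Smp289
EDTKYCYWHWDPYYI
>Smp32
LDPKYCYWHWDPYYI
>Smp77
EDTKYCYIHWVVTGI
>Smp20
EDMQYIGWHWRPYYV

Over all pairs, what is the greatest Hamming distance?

Pairwise Hamming distances:
  Smp289 vs Smp32: 2
  Smp289 vs Smp77: 5
  Smp289 vs Smp20: 6
  Smp32 vs Smp77: 7
  Smp32 vs Smp20: 7
  Smp77 vs Smp20: 10
The largest is 10, between Smp77 and Smp20.

10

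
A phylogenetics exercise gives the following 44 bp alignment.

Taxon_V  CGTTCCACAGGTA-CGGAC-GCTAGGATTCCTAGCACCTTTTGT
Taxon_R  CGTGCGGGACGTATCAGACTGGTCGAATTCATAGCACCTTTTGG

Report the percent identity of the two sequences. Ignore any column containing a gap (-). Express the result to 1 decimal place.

73.8%

Excluding the 2 gap columns leaves 42 comparable sites.
The sequences differ at positions 4 (T/G), 6 (C/G), 7 (A/G), 8 (C/G), 10 (G/C), 16 (G/A), 22 (C/G), 24 (A/C), 26 (G/A), 31 (C/A), 44 (T/G).
31 of the 42 comparable sites match, so the percent identity is 31/42 × 100 = 73.8%.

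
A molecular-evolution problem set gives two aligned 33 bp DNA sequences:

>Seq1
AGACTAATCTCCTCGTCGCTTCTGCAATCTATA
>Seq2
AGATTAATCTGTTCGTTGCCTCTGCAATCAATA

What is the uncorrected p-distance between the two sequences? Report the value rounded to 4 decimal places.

0.1818

The sequences differ at positions 4 (C/T), 11 (C/G), 12 (C/T), 17 (C/T), 20 (T/C), 30 (T/A).
There are 6 differences over 33 sites, so p = 6/33 = 0.1818.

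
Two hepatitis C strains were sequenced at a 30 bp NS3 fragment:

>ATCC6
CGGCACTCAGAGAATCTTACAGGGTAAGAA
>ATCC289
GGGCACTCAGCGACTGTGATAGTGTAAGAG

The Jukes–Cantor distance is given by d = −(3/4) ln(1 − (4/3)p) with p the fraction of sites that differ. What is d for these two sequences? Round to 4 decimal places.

Differing sites — 1:C/G; 11:A/C; 14:A/C; 16:C/G; 18:T/G; 20:C/T; 23:G/T; 30:A/G.
p = 8/30 = 0.266667.
d = −0.75 · ln(1 − (4/3)·0.266667) = −0.75 · ln(0.644444) = −0.75 · (-0.439367) = 0.3295.

0.3295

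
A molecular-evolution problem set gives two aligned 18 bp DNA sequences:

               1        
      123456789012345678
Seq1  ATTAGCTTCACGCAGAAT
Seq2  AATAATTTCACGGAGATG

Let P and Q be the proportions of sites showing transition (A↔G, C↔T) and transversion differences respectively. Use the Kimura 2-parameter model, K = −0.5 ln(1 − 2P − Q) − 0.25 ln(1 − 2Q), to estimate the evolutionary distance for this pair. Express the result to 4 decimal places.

0.4408

Mismatches occur at site 2 (T/A, transversion), site 5 (G/A, transition), site 6 (C/T, transition), site 13 (C/G, transversion), site 17 (A/T, transversion), site 18 (T/G, transversion).
Of the 6 differences, 2 transitions and 4 transversions over 18 sites: P = 2/18 = 0.111111, Q = 4/18 = 0.222222.
d = −0.5·ln(0.555556) − 0.25·ln(0.555556) = −0.5·(-0.587786) − 0.25·(-0.587786) = 0.4408.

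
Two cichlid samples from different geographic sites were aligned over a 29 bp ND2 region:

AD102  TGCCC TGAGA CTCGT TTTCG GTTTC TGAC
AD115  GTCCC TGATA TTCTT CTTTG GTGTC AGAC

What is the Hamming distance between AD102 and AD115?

9

Mismatches occur at site 1 (T↔G), site 2 (G↔T), site 9 (G↔T), site 11 (C↔T), site 14 (G↔T), site 16 (T↔C), site 19 (C↔T), site 23 (T↔G), site 26 (T↔A).
That gives 9 mismatches out of 29 aligned sites, so the Hamming distance is 9.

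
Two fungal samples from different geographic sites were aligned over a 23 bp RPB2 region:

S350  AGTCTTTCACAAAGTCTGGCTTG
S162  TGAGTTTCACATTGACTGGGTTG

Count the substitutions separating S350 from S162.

Mismatches occur at site 1 (A↔T), site 3 (T↔A), site 4 (C↔G), site 12 (A↔T), site 13 (A↔T), site 15 (T↔A), site 20 (C↔G).
That gives 7 mismatches out of 23 aligned sites, so the Hamming distance is 7.

7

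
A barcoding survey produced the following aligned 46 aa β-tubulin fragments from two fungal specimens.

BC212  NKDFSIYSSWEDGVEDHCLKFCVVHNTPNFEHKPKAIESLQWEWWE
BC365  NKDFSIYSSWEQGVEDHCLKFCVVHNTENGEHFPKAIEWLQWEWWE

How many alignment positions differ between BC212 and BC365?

5

Mismatches occur at site 12 (D/Q), site 28 (P/E), site 30 (F/G), site 33 (K/F), site 39 (S/W).
That gives 5 mismatches out of 46 aligned sites, so the Hamming distance is 5.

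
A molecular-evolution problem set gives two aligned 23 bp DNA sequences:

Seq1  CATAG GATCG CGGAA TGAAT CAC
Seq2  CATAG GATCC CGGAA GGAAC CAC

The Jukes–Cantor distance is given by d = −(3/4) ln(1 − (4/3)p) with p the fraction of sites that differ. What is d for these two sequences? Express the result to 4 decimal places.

Mismatches occur at site 10 (G→C), site 16 (T→G), site 20 (T→C).
p = 3/23 = 0.130435.
d = −0.75 · ln(1 − (4/3)·0.130435) = −0.75 · ln(0.826087) = −0.75 · (-0.191055) = 0.1433.

0.1433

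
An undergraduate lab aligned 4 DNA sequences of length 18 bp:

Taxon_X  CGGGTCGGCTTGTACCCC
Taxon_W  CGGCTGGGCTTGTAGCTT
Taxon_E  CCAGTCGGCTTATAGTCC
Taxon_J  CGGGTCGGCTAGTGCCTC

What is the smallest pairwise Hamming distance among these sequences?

3

Pairwise Hamming distances:
  Taxon_X vs Taxon_W: 5
  Taxon_X vs Taxon_E: 5
  Taxon_X vs Taxon_J: 3
  Taxon_W vs Taxon_E: 8
  Taxon_W vs Taxon_J: 6
  Taxon_E vs Taxon_J: 8
The smallest is 3, between Taxon_X and Taxon_J.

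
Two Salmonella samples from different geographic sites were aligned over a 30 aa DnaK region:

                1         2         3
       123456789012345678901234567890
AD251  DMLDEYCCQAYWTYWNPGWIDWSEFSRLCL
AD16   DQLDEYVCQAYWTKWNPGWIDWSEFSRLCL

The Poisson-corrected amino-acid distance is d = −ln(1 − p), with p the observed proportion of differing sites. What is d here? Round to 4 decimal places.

0.1054

The sequences differ at positions 2 (M/Q), 7 (C/V), 14 (Y/K).
p = 3/30 = 0.100000.
d = −ln(1 − 0.100000) = −ln(0.900000) = 0.1054.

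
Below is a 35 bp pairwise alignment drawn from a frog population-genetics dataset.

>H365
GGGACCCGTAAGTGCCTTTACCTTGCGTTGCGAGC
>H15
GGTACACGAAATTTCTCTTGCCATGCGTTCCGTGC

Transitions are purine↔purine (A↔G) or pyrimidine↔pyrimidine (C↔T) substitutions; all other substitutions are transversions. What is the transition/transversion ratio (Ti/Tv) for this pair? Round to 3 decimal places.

The sequences differ at positions 3 (G/T, transversion), 6 (C/A, transversion), 9 (T/A, transversion), 12 (G/T, transversion), 14 (G/T, transversion), 16 (C/T, transition), 17 (T/C, transition), 20 (A/G, transition), 23 (T/A, transversion), 30 (G/C, transversion), 33 (A/T, transversion).
Of the 11 differences, 3 transitions and 8 transversions, so Ti/Tv = 3/8 = 0.375.

0.375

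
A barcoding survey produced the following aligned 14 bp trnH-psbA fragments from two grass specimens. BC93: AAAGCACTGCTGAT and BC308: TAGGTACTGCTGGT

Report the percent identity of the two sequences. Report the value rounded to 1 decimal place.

Mismatches occur at site 1 (A→T), site 3 (A→G), site 5 (C→T), site 13 (A→G).
10 of the 14 sites match, so the percent identity is 10/14 × 100 = 71.4%.

71.4%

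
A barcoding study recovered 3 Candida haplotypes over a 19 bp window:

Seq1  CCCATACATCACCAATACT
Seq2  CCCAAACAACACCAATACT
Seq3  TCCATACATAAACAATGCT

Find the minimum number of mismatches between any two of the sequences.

Pairwise Hamming distances:
  Seq1 vs Seq2: 2
  Seq1 vs Seq3: 4
  Seq2 vs Seq3: 6
The smallest is 2, between Seq1 and Seq2.

2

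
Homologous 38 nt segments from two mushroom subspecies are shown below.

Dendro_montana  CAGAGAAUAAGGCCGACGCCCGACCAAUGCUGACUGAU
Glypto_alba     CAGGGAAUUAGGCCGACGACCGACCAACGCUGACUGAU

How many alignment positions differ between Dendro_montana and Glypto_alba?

4

Differing sites — 4:A/G; 9:A/U; 19:C/A; 28:U/C.
That gives 4 mismatches out of 38 aligned sites, so the Hamming distance is 4.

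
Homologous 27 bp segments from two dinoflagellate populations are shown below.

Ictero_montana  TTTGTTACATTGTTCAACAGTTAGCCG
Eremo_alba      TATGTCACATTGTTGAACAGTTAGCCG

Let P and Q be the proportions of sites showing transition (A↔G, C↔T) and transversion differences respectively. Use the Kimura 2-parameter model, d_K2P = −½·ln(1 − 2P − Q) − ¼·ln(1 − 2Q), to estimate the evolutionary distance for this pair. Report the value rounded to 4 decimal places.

Mismatches occur at site 2 (T↔A, transversion), site 6 (T↔C, transition), site 15 (C↔G, transversion).
Of the 3 differences, 1 transition and 2 transversions over 27 sites: P = 1/27 = 0.037037, Q = 2/27 = 0.074074.
d = −0.5·ln(0.851852) − 0.25·ln(0.851852) = −0.5·(-0.160342) − 0.25·(-0.160342) = 0.1203.

0.1203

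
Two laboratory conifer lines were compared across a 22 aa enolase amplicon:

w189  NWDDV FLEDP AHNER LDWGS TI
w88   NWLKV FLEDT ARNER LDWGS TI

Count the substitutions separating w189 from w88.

4

The sequences differ at positions 3 (D/L), 4 (D/K), 10 (P/T), 12 (H/R).
That gives 4 mismatches out of 22 aligned sites, so the Hamming distance is 4.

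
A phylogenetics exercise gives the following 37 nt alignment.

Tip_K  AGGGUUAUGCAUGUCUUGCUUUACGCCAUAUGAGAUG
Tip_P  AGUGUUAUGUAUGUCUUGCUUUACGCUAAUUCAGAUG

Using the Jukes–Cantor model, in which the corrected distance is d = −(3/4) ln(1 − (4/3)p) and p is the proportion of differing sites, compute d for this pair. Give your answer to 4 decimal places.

The sequences differ at positions 3 (G/U), 10 (C/U), 27 (C/U), 29 (U/A), 30 (A/U), 32 (G/C).
p = 6/37 = 0.162162.
d = −0.75 · ln(1 − (4/3)·0.162162) = −0.75 · ln(0.783784) = −0.75 · (-0.243622) = 0.1827.

0.1827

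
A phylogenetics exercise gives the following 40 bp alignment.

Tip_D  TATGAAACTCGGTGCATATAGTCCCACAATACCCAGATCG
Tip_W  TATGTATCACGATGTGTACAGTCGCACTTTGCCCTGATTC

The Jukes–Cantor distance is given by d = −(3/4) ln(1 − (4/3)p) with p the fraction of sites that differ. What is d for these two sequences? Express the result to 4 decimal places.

Differing sites — 5:A/T; 7:A/T; 9:T/A; 12:G/A; 15:C/T; 16:A/G; 19:T/C; 24:C/G; 28:A/T; 29:A/T; 31:A/G; 35:A/T; 39:C/T; 40:G/C.
p = 14/40 = 0.350000.
d = −0.75 · ln(1 − (4/3)·0.350000) = −0.75 · ln(0.533333) = −0.75 · (-0.628609) = 0.4715.

0.4715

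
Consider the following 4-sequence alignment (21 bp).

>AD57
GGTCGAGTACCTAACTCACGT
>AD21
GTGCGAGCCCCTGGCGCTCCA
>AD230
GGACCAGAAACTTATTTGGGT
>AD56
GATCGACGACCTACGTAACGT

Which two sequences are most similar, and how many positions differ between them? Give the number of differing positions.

6

Pairwise Hamming distances:
  AD57 vs AD21: 10
  AD57 vs AD230: 9
  AD57 vs AD56: 6
  AD21 vs AD230: 15
  AD21 vs AD56: 13
  AD230 vs AD56: 12
The smallest is 6, between AD57 and AD56.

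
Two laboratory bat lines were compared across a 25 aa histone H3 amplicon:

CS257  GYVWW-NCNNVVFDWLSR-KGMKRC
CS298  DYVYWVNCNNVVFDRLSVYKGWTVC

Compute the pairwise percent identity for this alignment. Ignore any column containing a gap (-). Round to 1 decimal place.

69.6%

Excluding the 2 gap columns leaves 23 comparable sites.
Differing sites — 1:G/D; 4:W/Y; 15:W/R; 18:R/V; 22:M/W; 23:K/T; 24:R/V.
16 of the 23 comparable sites match, so the percent identity is 16/23 × 100 = 69.6%.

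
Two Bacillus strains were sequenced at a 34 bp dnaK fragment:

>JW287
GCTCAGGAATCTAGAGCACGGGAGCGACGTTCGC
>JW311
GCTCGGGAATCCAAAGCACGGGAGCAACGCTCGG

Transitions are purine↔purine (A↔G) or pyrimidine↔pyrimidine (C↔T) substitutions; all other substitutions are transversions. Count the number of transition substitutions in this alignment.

5

The sequences differ at positions 5 (A/G, transition), 12 (T/C, transition), 14 (G/A, transition), 26 (G/A, transition), 30 (T/C, transition), 34 (C/G, transversion).
Of the 6 differences, 5 transitions and 1 transversion, so the answer is 5.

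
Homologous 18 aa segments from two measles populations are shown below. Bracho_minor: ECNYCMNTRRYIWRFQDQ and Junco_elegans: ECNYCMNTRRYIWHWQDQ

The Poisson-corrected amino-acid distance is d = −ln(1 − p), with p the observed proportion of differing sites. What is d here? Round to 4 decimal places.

0.1178

The sequences differ at positions 14 (R/H), 15 (F/W).
p = 2/18 = 0.111111.
d = −ln(1 − 0.111111) = −ln(0.888889) = 0.1178.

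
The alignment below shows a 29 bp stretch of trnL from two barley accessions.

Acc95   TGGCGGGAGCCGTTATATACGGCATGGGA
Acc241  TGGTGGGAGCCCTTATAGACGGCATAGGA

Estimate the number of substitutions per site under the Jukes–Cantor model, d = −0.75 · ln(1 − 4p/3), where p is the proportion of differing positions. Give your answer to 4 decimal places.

Differing sites — 4:C/T; 12:G/C; 18:T/G; 26:G/A.
p = 4/29 = 0.137931.
d = −0.75 · ln(1 − (4/3)·0.137931) = −0.75 · ln(0.816092) = −0.75 · (-0.203228) = 0.1524.

0.1524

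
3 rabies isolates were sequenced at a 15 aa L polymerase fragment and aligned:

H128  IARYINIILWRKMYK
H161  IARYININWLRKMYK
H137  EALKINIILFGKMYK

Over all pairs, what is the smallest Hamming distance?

Pairwise Hamming distances:
  H128 vs H161: 3
  H128 vs H137: 5
  H161 vs H137: 7
The smallest is 3, between H128 and H161.

3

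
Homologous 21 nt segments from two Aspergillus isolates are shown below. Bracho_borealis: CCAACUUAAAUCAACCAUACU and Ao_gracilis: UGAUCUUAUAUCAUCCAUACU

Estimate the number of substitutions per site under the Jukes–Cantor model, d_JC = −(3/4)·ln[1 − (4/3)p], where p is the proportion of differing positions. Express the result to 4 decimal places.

The sequences differ at positions 1 (C/U), 2 (C/G), 4 (A/U), 9 (A/U), 14 (A/U).
p = 5/21 = 0.238095.
d = −0.75 · ln(1 − (4/3)·0.238095) = −0.75 · ln(0.682540) = −0.75 · (-0.381934) = 0.2865.

0.2865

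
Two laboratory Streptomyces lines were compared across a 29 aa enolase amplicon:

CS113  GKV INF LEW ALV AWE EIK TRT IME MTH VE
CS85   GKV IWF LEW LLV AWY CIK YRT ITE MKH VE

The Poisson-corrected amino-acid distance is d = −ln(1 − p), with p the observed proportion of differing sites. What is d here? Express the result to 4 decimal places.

Differing sites — 5:N/W; 10:A/L; 15:E/Y; 16:E/C; 19:T/Y; 23:M/T; 26:T/K.
p = 7/29 = 0.241379.
d = −ln(1 − 0.241379) = −ln(0.758621) = 0.2763.

0.2763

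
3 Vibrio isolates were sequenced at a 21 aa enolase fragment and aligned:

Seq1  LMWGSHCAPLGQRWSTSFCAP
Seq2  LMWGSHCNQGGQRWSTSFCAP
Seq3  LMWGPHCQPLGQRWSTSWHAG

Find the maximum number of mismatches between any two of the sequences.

Pairwise Hamming distances:
  Seq1 vs Seq2: 3
  Seq1 vs Seq3: 5
  Seq2 vs Seq3: 7
The largest is 7, between Seq2 and Seq3.

7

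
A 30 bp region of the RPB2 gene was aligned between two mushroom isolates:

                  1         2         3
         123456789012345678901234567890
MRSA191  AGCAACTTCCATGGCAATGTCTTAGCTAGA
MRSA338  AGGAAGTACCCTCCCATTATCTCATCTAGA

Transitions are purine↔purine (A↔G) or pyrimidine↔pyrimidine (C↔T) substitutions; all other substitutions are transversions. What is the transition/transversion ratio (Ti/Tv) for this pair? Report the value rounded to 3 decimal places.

0.250

Differing sites — 3:C/G (Tv); 6:C/G (Tv); 8:T/A (Tv); 11:A/C (Tv); 13:G/C (Tv); 14:G/C (Tv); 17:A/T (Tv); 19:G/A (Ti); 23:T/C (Ti); 25:G/T (Tv).
Of the 10 differences, 2 transitions and 8 transversions, so Ti/Tv = 2/8 = 0.250.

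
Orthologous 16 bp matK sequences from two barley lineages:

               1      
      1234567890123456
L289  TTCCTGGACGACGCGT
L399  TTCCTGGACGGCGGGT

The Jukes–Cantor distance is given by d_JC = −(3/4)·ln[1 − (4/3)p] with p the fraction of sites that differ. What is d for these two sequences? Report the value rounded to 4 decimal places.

0.1367

Mismatches occur at site 11 (A↔G), site 14 (C↔G).
p = 2/16 = 0.125000.
d = −0.75 · ln(1 − (4/3)·0.125000) = −0.75 · ln(0.833333) = −0.75 · (-0.182322) = 0.1367.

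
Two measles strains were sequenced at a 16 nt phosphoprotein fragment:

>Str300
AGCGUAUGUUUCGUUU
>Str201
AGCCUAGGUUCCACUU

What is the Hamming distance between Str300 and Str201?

Differing sites — 4:G/C; 7:U/G; 11:U/C; 13:G/A; 14:U/C.
That gives 5 mismatches out of 16 aligned sites, so the Hamming distance is 5.

5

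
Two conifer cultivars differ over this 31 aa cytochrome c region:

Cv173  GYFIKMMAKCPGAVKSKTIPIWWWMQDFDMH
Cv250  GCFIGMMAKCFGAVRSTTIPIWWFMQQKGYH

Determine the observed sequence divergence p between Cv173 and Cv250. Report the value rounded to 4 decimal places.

Differing sites — 2:Y/C; 5:K/G; 11:P/F; 15:K/R; 17:K/T; 24:W/F; 27:D/Q; 28:F/K; 29:D/G; 30:M/Y.
There are 10 differences over 31 sites, so p = 10/31 = 0.3226.

0.3226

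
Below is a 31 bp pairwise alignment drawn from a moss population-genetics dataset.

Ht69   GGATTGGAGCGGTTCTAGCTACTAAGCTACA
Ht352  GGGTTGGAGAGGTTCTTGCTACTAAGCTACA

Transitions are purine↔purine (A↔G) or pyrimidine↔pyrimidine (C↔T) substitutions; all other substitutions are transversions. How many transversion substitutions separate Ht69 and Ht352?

2

The sequences differ at positions 3 (A/G, transition), 10 (C/A, transversion), 17 (A/T, transversion).
Of the 3 differences, 1 transition and 2 transversions, so the answer is 2.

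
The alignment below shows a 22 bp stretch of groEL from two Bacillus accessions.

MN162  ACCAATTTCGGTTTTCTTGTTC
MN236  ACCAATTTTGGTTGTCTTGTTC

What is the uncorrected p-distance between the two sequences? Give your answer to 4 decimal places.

0.0909

Differing sites — 9:C/T; 14:T/G.
There are 2 differences over 22 sites, so p = 2/22 = 0.0909.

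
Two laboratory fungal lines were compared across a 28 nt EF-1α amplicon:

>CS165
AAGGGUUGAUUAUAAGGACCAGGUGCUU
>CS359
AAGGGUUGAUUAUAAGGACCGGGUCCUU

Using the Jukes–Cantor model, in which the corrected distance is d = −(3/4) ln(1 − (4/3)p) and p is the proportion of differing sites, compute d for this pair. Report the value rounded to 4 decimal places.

The sequences differ at positions 21 (A/G), 25 (G/C).
p = 2/28 = 0.071429.
d = −0.75 · ln(1 − (4/3)·0.071429) = −0.75 · ln(0.904761) = −0.75 · (-0.100084) = 0.0751.

0.0751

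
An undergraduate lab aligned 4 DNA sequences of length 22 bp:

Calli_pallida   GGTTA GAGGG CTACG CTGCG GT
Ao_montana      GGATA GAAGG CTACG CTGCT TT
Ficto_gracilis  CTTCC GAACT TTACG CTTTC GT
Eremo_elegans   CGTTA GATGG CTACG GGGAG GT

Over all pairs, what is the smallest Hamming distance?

4

Pairwise Hamming distances:
  Calli_pallida vs Ao_montana: 4
  Calli_pallida vs Ficto_gracilis: 11
  Calli_pallida vs Eremo_elegans: 5
  Ao_montana vs Ficto_gracilis: 12
  Ao_montana vs Eremo_elegans: 8
  Ficto_gracilis vs Eremo_elegans: 12
The smallest is 4, between Calli_pallida and Ao_montana.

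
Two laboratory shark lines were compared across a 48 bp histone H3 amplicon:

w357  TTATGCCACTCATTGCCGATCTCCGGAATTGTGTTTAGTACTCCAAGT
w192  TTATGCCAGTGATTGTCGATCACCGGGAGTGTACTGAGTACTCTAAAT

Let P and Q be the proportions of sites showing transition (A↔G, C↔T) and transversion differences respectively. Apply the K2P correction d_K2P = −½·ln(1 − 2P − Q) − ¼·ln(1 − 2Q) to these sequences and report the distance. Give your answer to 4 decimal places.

0.2770

The sequences differ at positions 9 (C/G, transversion), 11 (C/G, transversion), 16 (C/T, transition), 22 (T/A, transversion), 27 (A/G, transition), 29 (T/G, transversion), 33 (G/A, transition), 34 (T/C, transition), 36 (T/G, transversion), 44 (C/T, transition), 47 (G/A, transition).
Of the 11 differences, 6 transitions and 5 transversions over 48 sites: P = 6/48 = 0.125000, Q = 5/48 = 0.104167.
d = −0.5·ln(0.645833) − 0.25·ln(0.791666) = −0.5·(-0.437214) − 0.25·(-0.233616) = 0.2770.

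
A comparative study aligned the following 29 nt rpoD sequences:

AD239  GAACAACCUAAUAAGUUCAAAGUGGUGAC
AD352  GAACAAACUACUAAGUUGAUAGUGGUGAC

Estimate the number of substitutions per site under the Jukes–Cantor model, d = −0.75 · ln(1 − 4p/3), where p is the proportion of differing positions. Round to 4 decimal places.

The sequences differ at positions 7 (C/A), 11 (A/C), 18 (C/G), 20 (A/U).
p = 4/29 = 0.137931.
d = −0.75 · ln(1 − (4/3)·0.137931) = −0.75 · ln(0.816092) = −0.75 · (-0.203228) = 0.1524.

0.1524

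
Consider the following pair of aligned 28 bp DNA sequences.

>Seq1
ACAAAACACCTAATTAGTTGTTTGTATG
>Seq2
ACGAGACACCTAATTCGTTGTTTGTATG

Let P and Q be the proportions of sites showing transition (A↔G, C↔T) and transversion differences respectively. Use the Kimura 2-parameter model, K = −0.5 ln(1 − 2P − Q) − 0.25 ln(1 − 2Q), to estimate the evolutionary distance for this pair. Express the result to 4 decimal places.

Differing sites — 3:A/G (Ti); 5:A/G (Ti); 16:A/C (Tv).
Of the 3 differences, 2 transitions and 1 transversion over 28 sites: P = 2/28 = 0.071429, Q = 1/28 = 0.035714.
d = −0.5·ln(0.821428) − 0.25·ln(0.928572) = −0.5·(-0.196711) − 0.25·(-0.074107) = 0.1169.

0.1169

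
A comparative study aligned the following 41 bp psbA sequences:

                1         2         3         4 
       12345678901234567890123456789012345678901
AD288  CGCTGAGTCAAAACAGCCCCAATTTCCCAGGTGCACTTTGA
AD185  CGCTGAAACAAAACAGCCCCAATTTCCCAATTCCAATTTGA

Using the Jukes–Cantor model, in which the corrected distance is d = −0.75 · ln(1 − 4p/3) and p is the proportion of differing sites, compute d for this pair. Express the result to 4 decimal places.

The sequences differ at positions 7 (G/A), 8 (T/A), 30 (G/A), 31 (G/T), 33 (G/C), 36 (C/A).
p = 6/41 = 0.146341.
d = −0.75 · ln(1 − (4/3)·0.146341) = −0.75 · ln(0.804879) = −0.75 · (-0.217063) = 0.1628.

0.1628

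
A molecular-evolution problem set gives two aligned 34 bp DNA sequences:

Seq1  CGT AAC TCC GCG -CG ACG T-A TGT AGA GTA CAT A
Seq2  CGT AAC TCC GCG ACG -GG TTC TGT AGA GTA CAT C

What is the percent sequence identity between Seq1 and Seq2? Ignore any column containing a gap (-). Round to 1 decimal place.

90.3%

Excluding the 3 gap columns leaves 31 comparable sites.
Differing sites — 17:C/G; 21:A/C; 34:A/C.
28 of the 31 comparable sites match, so the percent identity is 28/31 × 100 = 90.3%.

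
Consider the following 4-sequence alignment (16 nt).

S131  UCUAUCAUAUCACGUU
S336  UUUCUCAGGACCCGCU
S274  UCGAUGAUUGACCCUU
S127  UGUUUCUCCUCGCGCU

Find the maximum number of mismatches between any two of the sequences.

Pairwise Hamming distances:
  S131 vs S336: 7
  S131 vs S274: 7
  S131 vs S127: 7
  S336 vs S274: 10
  S336 vs S127: 7
  S274 vs S127: 12
The largest is 12, between S274 and S127.

12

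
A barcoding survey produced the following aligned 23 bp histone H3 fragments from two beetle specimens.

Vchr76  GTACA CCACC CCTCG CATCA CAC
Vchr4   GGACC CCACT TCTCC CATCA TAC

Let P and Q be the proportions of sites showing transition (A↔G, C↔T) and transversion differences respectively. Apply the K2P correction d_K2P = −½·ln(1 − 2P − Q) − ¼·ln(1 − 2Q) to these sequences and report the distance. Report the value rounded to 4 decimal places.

Mismatches occur at site 2 (T/G, transversion), site 5 (A/C, transversion), site 10 (C/T, transition), site 11 (C/T, transition), site 15 (G/C, transversion), site 21 (C/T, transition).
Of the 6 differences, 3 transitions and 3 transversions over 23 sites: P = 3/23 = 0.130435, Q = 3/23 = 0.130435.
d = −0.5·ln(0.608695) − 0.25·ln(0.739130) = −0.5·(-0.496438) − 0.25·(-0.302281) = 0.3238.

0.3238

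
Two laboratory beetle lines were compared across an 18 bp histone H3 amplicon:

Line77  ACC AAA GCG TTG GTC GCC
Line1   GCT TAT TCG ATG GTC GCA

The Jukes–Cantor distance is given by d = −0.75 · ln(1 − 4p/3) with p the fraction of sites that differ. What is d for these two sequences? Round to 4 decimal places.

0.5482

Differing sites — 1:A/G; 3:C/T; 4:A/T; 6:A/T; 7:G/T; 10:T/A; 18:C/A.
p = 7/18 = 0.388889.
d = −0.75 · ln(1 − (4/3)·0.388889) = −0.75 · ln(0.481481) = −0.75 · (-0.730889) = 0.5482.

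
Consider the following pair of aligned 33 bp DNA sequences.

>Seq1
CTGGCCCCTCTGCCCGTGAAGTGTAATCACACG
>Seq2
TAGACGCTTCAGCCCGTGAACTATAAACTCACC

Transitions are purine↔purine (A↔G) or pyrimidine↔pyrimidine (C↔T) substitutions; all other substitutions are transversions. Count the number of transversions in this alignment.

Differing sites — 1:C/T (Ti); 2:T/A (Tv); 4:G/A (Ti); 6:C/G (Tv); 8:C/T (Ti); 11:T/A (Tv); 21:G/C (Tv); 23:G/A (Ti); 27:T/A (Tv); 29:A/T (Tv); 33:G/C (Tv).
Of the 11 differences, 4 transitions and 7 transversions, so the answer is 7.

7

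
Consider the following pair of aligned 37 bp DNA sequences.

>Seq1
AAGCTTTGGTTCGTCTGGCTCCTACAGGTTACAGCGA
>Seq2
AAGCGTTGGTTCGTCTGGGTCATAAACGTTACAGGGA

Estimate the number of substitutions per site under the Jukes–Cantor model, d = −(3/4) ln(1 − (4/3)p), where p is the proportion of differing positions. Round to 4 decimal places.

0.1827

Mismatches occur at site 5 (T→G), site 19 (C→G), site 22 (C→A), site 25 (C→A), site 27 (G→C), site 35 (C→G).
p = 6/37 = 0.162162.
d = −0.75 · ln(1 − (4/3)·0.162162) = −0.75 · ln(0.783784) = −0.75 · (-0.243622) = 0.1827.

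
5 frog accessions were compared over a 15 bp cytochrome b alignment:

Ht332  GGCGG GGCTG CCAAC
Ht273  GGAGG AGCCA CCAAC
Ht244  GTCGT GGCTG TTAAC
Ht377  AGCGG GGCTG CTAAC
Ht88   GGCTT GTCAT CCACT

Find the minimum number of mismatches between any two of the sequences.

2

Pairwise Hamming distances:
  Ht332 vs Ht273: 4
  Ht332 vs Ht244: 4
  Ht332 vs Ht377: 2
  Ht332 vs Ht88: 7
  Ht273 vs Ht244: 8
  Ht273 vs Ht377: 6
  Ht273 vs Ht88: 9
  Ht244 vs Ht377: 4
  Ht244 vs Ht88: 9
  Ht377 vs Ht88: 9
The smallest is 2, between Ht332 and Ht377.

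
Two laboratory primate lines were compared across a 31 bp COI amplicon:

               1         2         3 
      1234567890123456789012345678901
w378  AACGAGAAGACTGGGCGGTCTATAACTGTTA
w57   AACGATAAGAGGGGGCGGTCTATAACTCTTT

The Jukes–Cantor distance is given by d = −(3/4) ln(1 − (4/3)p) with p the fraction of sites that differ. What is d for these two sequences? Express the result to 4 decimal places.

The sequences differ at positions 6 (G/T), 11 (C/G), 12 (T/G), 28 (G/C), 31 (A/T).
p = 5/31 = 0.161290.
d = −0.75 · ln(1 − (4/3)·0.161290) = −0.75 · ln(0.784947) = −0.75 · (-0.242139) = 0.1816.

0.1816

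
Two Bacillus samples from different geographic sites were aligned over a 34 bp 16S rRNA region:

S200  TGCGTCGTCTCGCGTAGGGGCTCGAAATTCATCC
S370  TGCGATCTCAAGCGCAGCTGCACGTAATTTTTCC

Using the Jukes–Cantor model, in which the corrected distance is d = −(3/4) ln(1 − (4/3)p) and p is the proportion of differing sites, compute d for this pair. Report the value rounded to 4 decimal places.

0.4770

Differing sites — 5:T/A; 6:C/T; 7:G/C; 10:T/A; 11:C/A; 15:T/C; 18:G/C; 19:G/T; 22:T/A; 25:A/T; 30:C/T; 31:A/T.
p = 12/34 = 0.352941.
d = −0.75 · ln(1 − (4/3)·0.352941) = −0.75 · ln(0.529412) = −0.75 · (-0.635988) = 0.4770.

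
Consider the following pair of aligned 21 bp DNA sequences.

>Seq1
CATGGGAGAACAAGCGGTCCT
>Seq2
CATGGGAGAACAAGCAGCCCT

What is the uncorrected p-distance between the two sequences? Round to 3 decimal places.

0.095

The sequences differ at positions 16 (G/A), 18 (T/C).
There are 2 differences over 21 sites, so p = 2/21 = 0.095.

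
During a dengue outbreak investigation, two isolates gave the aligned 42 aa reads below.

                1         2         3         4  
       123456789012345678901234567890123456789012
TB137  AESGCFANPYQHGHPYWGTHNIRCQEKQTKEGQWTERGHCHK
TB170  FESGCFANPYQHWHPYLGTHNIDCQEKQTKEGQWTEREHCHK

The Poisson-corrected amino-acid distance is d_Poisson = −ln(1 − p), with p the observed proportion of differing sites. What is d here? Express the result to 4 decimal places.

0.1268

The sequences differ at positions 1 (A/F), 13 (G/W), 17 (W/L), 23 (R/D), 38 (G/E).
p = 5/42 = 0.119048.
d = −ln(1 − 0.119048) = −ln(0.880952) = 0.1268.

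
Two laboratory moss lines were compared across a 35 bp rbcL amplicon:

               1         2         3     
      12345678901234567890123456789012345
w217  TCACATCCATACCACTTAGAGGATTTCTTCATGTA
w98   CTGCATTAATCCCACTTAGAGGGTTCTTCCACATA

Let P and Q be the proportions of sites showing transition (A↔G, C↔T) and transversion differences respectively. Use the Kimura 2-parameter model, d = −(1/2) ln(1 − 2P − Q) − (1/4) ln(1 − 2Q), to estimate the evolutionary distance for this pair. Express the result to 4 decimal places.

Differing sites — 1:T/C (Ti); 2:C/T (Ti); 3:A/G (Ti); 7:C/T (Ti); 8:C/A (Tv); 11:A/C (Tv); 23:A/G (Ti); 26:T/C (Ti); 27:C/T (Ti); 29:T/C (Ti); 32:T/C (Ti); 33:G/A (Ti).
Of the 12 differences, 10 transitions and 2 transversions over 35 sites: P = 10/35 = 0.285714, Q = 2/35 = 0.057143.
d = −0.5·ln(0.371429) − 0.25·ln(0.885714) = −0.5·(-0.990398) − 0.25·(-0.121361) = 0.5255.

0.5255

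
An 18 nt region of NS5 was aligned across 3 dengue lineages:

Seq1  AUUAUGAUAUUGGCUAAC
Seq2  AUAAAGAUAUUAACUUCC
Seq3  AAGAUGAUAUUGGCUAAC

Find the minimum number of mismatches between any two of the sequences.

Pairwise Hamming distances:
  Seq1 vs Seq2: 6
  Seq1 vs Seq3: 2
  Seq2 vs Seq3: 7
The smallest is 2, between Seq1 and Seq3.

2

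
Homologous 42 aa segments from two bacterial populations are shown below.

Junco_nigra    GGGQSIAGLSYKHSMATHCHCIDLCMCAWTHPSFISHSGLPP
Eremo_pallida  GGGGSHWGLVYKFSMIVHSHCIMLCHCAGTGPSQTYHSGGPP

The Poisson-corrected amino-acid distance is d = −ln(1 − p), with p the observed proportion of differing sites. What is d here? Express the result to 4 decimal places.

0.4796

Mismatches occur at site 4 (Q↔G), site 6 (I↔H), site 7 (A↔W), site 10 (S↔V), site 13 (H↔F), site 16 (A↔I), site 17 (T↔V), site 19 (C↔S), site 23 (D↔M), site 26 (M↔H), site 29 (W↔G), site 31 (H↔G), site 34 (F↔Q), site 35 (I↔T), site 36 (S↔Y), site 40 (L↔G).
p = 16/42 = 0.380952.
d = −ln(1 − 0.380952) = −ln(0.619048) = 0.4796.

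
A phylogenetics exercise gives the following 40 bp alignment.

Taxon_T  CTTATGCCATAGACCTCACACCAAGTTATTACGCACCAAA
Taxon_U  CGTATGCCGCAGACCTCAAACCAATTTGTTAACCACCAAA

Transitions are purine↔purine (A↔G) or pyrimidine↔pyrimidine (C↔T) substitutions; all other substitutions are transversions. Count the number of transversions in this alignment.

Mismatches occur at site 2 (T↔G, transversion), site 9 (A↔G, transition), site 10 (T↔C, transition), site 19 (C↔A, transversion), site 25 (G↔T, transversion), site 28 (A↔G, transition), site 32 (C↔A, transversion), site 33 (G↔C, transversion).
Of the 8 differences, 3 transitions and 5 transversions, so the answer is 5.

5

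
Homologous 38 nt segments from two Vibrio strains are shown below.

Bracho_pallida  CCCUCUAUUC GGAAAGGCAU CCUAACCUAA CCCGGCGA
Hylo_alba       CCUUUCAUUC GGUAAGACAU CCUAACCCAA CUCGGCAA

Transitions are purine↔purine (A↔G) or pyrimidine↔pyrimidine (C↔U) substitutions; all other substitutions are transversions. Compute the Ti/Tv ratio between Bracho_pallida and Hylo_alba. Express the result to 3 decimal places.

Differing sites — 3:C/U (Ti); 5:C/U (Ti); 6:U/C (Ti); 13:A/U (Tv); 17:G/A (Ti); 28:U/C (Ti); 32:C/U (Ti); 37:G/A (Ti).
Of the 8 differences, 7 transitions and 1 transversion, so Ti/Tv = 7/1 = 7.000.

7.000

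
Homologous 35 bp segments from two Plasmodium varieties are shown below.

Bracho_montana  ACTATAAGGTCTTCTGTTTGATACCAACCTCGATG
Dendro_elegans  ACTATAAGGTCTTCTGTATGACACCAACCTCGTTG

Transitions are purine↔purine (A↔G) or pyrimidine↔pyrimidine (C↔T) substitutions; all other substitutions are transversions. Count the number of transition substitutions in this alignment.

1

Differing sites — 18:T/A (Tv); 22:T/C (Ti); 33:A/T (Tv).
Of the 3 differences, 1 transition and 2 transversions, so the answer is 1.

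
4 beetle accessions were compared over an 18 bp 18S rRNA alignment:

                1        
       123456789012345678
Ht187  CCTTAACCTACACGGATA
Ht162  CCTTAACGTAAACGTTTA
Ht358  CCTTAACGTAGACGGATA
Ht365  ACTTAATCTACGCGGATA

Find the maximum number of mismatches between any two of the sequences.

Pairwise Hamming distances:
  Ht187 vs Ht162: 4
  Ht187 vs Ht358: 2
  Ht187 vs Ht365: 3
  Ht162 vs Ht358: 3
  Ht162 vs Ht365: 7
  Ht358 vs Ht365: 5
The largest is 7, between Ht162 and Ht365.

7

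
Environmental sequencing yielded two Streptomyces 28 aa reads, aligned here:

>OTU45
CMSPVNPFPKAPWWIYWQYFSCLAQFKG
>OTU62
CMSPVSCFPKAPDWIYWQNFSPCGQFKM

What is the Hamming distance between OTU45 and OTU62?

8

The sequences differ at positions 6 (N/S), 7 (P/C), 13 (W/D), 19 (Y/N), 22 (C/P), 23 (L/C), 24 (A/G), 28 (G/M).
That gives 8 mismatches out of 28 aligned sites, so the Hamming distance is 8.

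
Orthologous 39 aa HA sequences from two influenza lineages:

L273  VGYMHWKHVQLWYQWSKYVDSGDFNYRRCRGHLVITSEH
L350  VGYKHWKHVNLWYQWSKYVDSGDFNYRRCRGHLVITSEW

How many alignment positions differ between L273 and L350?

The sequences differ at positions 4 (M/K), 10 (Q/N), 39 (H/W).
That gives 3 mismatches out of 39 aligned sites, so the Hamming distance is 3.

3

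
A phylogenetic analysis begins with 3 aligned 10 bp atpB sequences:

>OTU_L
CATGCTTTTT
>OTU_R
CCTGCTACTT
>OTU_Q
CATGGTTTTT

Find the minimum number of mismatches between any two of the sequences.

Pairwise Hamming distances:
  OTU_L vs OTU_R: 3
  OTU_L vs OTU_Q: 1
  OTU_R vs OTU_Q: 4
The smallest is 1, between OTU_L and OTU_Q.

1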